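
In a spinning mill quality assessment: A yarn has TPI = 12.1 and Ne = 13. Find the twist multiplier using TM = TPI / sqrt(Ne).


Formula: TM = TPI / sqrt(Ne)
Step 1: sqrt(Ne) = sqrt(13) = 3.6056
Step 2: TM = 12.1 / 3.6056 = 3.36

3.36 TM


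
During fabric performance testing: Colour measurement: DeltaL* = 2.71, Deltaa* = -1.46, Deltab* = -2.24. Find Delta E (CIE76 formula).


Formula: Delta E = sqrt(dL*^2 + da*^2 + db*^2)
Step 1: dL*^2 = 2.71^2 = 7.3441
Step 2: da*^2 = (-1.46)^2 = 2.1316
Step 3: db*^2 = (-2.24)^2 = 5.0176
Step 4: Sum = 7.3441 + 2.1316 + 5.0176 = 14.4933
Step 5: Delta E = sqrt(14.4933) = 3.81

3.81 Delta E


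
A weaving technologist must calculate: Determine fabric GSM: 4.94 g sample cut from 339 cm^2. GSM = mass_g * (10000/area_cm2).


Formula: GSM = mass_g / area_m2
Step 1: Convert area: 339 cm^2 = 339 / 10000 = 0.0339 m^2
Step 2: GSM = 4.94 g / 0.0339 m^2 = 145.7 g/m^2

145.7 g/m^2


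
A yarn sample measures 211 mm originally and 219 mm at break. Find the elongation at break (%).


Formula: Elongation (%) = ((L_break - L0) / L0) * 100
Step 1: Extension = 219 - 211 = 8 mm
Step 2: Elongation = (8 / 211) * 100
Step 3: Elongation = 0.037915 * 100 = 3.7915% ≈ 3.8%

3.8%


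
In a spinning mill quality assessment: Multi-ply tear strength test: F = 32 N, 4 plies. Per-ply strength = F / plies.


Formula: Per-ply strength = Total force / Number of plies
Per-ply = 32 N / 4
Per-ply = 8 N

8 N


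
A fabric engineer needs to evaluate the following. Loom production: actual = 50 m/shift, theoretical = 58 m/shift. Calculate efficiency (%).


Formula: Efficiency% = (Actual output / Theoretical output) * 100
Efficiency% = (50 / 58) * 100
Efficiency% = 0.862069 * 100 = 86.2069% ≈ 86.2%

86.2%


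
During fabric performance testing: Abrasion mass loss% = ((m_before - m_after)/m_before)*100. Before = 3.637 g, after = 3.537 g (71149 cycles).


Formula: Mass loss% = ((m_before - m_after) / m_before) * 100
Step 1: Mass loss = 3.637 - 3.537 = 0.1 g
Step 2: Ratio = 0.1 / 3.637 = 0.0274952
Step 3: Mass loss% = 0.0274952 * 100 = 2.74952% ≈ 2.75%

2.75%


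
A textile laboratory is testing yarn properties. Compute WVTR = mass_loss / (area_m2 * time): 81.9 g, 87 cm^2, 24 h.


Formula: WVTR = mass_loss / (area * time)
Step 1: Convert area: 87 cm^2 = 0.0087 m^2
Step 2: WVTR = 81.9 g / (0.0087 m^2 * 24 h)
Step 3: WVTR = 81.9 / 0.2088 = 392.2 g/m^2/h

392.2 g/m^2/h


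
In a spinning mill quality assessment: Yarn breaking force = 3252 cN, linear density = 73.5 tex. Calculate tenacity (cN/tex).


Formula: Tenacity = Breaking force / Linear density
Tenacity = 3252 cN / 73.5 tex
Tenacity = 44.24 cN/tex

44.24 cN/tex


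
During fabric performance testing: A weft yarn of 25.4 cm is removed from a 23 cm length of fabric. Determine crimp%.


Formula: Crimp% = ((L_yarn - L_fabric) / L_fabric) * 100
Step 1: Extension = 25.4 - 23 = 2.4 cm
Step 2: Crimp% = (2.4 / 23) * 100
Step 3: Crimp% = 0.104348 * 100 = 10.4348% ≈ 10.4%

10.4%


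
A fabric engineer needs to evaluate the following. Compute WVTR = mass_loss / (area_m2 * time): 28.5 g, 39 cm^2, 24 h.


Formula: WVTR = mass_loss / (area * time)
Step 1: Convert area: 39 cm^2 = 0.0039 m^2
Step 2: WVTR = 28.5 g / (0.0039 m^2 * 24 h)
Step 3: WVTR = 28.5 / 0.0936 = 304.5 g/m^2/h

304.5 g/m^2/h


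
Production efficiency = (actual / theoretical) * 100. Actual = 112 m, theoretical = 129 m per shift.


Formula: Efficiency% = (Actual output / Theoretical output) * 100
Efficiency% = (112 / 129) * 100
Efficiency% = 0.868217 * 100 = 86.8217% ≈ 86.8%

86.8%


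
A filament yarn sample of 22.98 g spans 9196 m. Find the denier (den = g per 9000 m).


Formula: den = (mass_g / length_m) * 9000
Substituting: den = (22.98 / 9196) * 9000
Intermediate: 22.98 / 9196 = 0.00249891 g/m
den = 0.00249891 * 9000 = 22.5 denier

22.5 denier


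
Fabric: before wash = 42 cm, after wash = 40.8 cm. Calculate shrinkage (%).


Formula: Shrinkage% = ((L_before - L_after) / L_before) * 100
Step 1: Shrinkage = 42 - 40.8 = 1.2 cm
Step 2: Shrinkage% = (1.2 / 42) * 100
Step 3: Shrinkage% = 0.028571 * 100 = 2.8571% ≈ 2.9%

2.9%


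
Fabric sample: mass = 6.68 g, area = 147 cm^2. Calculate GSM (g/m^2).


Formula: GSM = mass_g / area_m2
Step 1: Convert area: 147 cm^2 = 147 / 10000 = 0.0147 m^2
Step 2: GSM = 6.68 g / 0.0147 m^2 = 454.4 g/m^2

454.4 g/m^2


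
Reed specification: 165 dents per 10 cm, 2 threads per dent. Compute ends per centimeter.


Formula: EPC = (dents per 10 cm * ends per dent) / 10
Step 1: Total ends per 10 cm = 165 * 2 = 330
Step 2: EPC = 330 / 10 = 33.0 ends/cm

33.0 ends/cm


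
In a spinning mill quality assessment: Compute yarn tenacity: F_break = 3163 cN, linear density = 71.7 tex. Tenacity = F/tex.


Formula: Tenacity = Breaking force / Linear density
Tenacity = 3163 cN / 71.7 tex
Tenacity = 44.11 cN/tex

44.11 cN/tex


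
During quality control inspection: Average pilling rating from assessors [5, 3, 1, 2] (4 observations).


Formula: Mean = sum / count
Sum = 5 + 3 + 1 + 2 = 11
Mean = 11 / 4 = 2.8

2.8


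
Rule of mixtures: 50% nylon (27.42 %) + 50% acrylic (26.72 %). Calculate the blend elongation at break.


Formula: Blend property = (fraction_A * property_A) + (fraction_B * property_B)
Step 1: Contribution A = 50/100 * 27.42 % = 13.71 %
Step 2: Contribution B = 50/100 * 26.72 % = 13.36 %
Step 3: Blend elongation at break = 13.71 + 13.36 = 27.07 %

27.07 %


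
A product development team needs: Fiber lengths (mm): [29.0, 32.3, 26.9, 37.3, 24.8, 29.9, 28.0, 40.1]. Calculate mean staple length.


Formula: Mean = sum of lengths / count
Sum = 29.0 + 32.3 + 26.9 + 37.3 + 24.8 + 29.9 + 28.0 + 40.1
Sum = 248.3 mm
Mean = 248.3 / 8 = 31.04 mm

31.04 mm


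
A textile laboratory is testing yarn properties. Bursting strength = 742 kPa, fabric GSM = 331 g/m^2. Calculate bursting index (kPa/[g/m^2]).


Formula: Bursting Index = Bursting Strength / Fabric GSM
BI = 742 kPa / 331 g/m^2
BI = 2.242 kPa/(g/m^2)

2.242 kPa/(g/m^2)


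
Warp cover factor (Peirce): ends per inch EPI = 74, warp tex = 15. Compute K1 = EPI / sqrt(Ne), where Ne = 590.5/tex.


Formula: K1 = EPI / sqrt(Ne), with Ne = 590.5 / tex_warp
Step 1: Ne = 590.5 / 15 = 39.367
Step 2: sqrt(Ne) = sqrt(39.367) = 6.2743
Step 3: K1 = 74 / 6.2743 = 11.8

11.8


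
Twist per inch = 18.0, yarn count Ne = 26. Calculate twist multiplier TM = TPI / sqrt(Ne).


Formula: TM = TPI / sqrt(Ne)
Step 1: sqrt(Ne) = sqrt(26) = 5.099
Step 2: TM = 18.0 / 5.099 = 3.53

3.53 TM


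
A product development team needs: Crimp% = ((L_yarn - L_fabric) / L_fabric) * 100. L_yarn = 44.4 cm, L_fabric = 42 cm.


Formula: Crimp% = ((L_yarn - L_fabric) / L_fabric) * 100
Step 1: Extension = 44.4 - 42 = 2.4 cm
Step 2: Crimp% = (2.4 / 42) * 100
Step 3: Crimp% = 0.057143 * 100 = 5.7143% ≈ 5.7%

5.7%


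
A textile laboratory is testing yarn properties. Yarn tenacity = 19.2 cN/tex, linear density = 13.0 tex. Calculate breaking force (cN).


Formula: Breaking force = Tenacity * Linear density
F = 19.2 cN/tex * 13.0 tex
F = 249.60 cN

249.60 cN


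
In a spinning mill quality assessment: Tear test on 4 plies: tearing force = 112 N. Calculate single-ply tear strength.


Formula: Per-ply strength = Total force / Number of plies
Per-ply = 112 N / 4
Per-ply = 28 N

28 N


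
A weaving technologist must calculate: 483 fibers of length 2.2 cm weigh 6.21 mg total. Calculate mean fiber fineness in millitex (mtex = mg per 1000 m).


Formula: fineness (mtex) = mass (mg) / total length (km) = (mass_mg / total_length_m) * 1000
Step 1: Convert fiber length: 2.2 cm = 0.022 m
Step 2: Total fiber length = 483 * 0.022 = 10.626 m
Step 3: Linear density = 6.21 mg / 10.626 m = 0.5844 mg/m
Step 4: fineness = 0.5844 * 1000 = 584.4 mtex

584.4 mtex


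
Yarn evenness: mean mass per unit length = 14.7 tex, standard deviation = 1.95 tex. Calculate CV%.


Formula: CV% = (standard deviation / mean) * 100
Step 1: Ratio = 1.95 / 14.7 = 0.132653
Step 2: CV% = 0.132653 * 100 = 13.2653% ≈ 13.3%

13.3%


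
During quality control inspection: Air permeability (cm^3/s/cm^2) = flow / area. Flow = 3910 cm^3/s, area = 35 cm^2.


Formula: Air Permeability = Airflow / Test Area
AP = 3910 cm^3/s / 35 cm^2
AP = 111.7 cm^3/s/cm^2

111.7 cm^3/s/cm^2


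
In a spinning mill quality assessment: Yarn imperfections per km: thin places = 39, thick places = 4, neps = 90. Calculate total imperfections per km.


Formula: Total = thin places + thick places + neps
Total = 39 + 4 + 90
Total = 133 imperfections/km

133 imperfections/km


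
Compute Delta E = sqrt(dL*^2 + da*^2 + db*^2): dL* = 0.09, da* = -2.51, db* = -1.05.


Formula: Delta E = sqrt(dL*^2 + da*^2 + db*^2)
Step 1: dL*^2 = 0.09^2 = 0.0081
Step 2: da*^2 = (-2.51)^2 = 6.3001
Step 3: db*^2 = (-1.05)^2 = 1.1025
Step 4: Sum = 0.0081 + 6.3001 + 1.1025 = 7.4107
Step 5: Delta E = sqrt(7.4107) = 2.72

2.72 Delta E


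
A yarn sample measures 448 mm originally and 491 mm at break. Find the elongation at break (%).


Formula: Elongation (%) = ((L_break - L0) / L0) * 100
Step 1: Extension = 491 - 448 = 43 mm
Step 2: Elongation = (43 / 448) * 100
Step 3: Elongation = 0.095982 * 100 = 9.5982% ≈ 9.6%

9.6%


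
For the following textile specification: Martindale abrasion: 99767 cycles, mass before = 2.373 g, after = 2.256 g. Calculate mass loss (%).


Formula: Mass loss% = ((m_before - m_after) / m_before) * 100
Step 1: Mass loss = 2.373 - 2.256 = 0.117 g
Step 2: Ratio = 0.117 / 2.373 = 0.0493047
Step 3: Mass loss% = 0.0493047 * 100 = 4.93047% ≈ 4.93%

4.93%


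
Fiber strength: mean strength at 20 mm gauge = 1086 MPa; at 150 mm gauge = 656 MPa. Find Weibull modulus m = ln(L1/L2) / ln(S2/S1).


Formula: m = ln(L1/L2) / ln(S2/S1)
Step 1: ln(L1/L2) = ln(20/150) = -2.01490
Step 2: S2/S1 = 656/1086 = 0.60405
Step 3: ln(S2/S1) = ln(0.60405) = -0.50410
Step 4: m = -2.01490 / -0.50410 = 4.00

4.00 (Weibull m)


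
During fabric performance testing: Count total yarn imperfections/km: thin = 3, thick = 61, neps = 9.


Formula: Total = thin places + thick places + neps
Total = 3 + 61 + 9
Total = 73 imperfections/km

73 imperfections/km


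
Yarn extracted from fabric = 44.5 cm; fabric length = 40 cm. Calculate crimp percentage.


Formula: Crimp% = ((L_yarn - L_fabric) / L_fabric) * 100
Step 1: Extension = 44.5 - 40 = 4.5 cm
Step 2: Crimp% = (4.5 / 40) * 100
Step 3: Crimp% = 0.1125 * 100 = 11.25% ≈ 11.3%

11.3%


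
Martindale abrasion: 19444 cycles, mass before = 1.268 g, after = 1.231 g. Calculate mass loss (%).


Formula: Mass loss% = ((m_before - m_after) / m_before) * 100
Step 1: Mass loss = 1.268 - 1.231 = 0.037 g
Step 2: Ratio = 0.037 / 1.268 = 0.0291798
Step 3: Mass loss% = 0.0291798 * 100 = 2.91798% ≈ 2.92%

2.92%


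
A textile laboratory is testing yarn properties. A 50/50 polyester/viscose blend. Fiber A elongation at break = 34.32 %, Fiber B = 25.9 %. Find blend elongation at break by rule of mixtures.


Formula: Blend property = (fraction_A * property_A) + (fraction_B * property_B)
Step 1: Contribution A = 50/100 * 34.32 % = 17.16 %
Step 2: Contribution B = 50/100 * 25.9 % = 12.95 %
Step 3: Blend elongation at break = 17.16 + 12.95 = 30.11 %

30.11 %


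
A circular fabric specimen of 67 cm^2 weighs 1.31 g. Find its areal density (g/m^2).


Formula: GSM = mass_g / area_m2
Step 1: Convert area: 67 cm^2 = 67 / 10000 = 0.0067 m^2
Step 2: GSM = 1.31 g / 0.0067 m^2 = 195.5 g/m^2

195.5 g/m^2


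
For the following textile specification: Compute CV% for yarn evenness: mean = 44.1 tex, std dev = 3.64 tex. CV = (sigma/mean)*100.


Formula: CV% = (standard deviation / mean) * 100
Step 1: Ratio = 3.64 / 44.1 = 0.08254
Step 2: CV% = 0.08254 * 100 = 8.254% ≈ 8.3%

8.3%


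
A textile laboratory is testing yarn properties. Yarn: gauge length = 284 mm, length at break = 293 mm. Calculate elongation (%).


Formula: Elongation (%) = ((L_break - L0) / L0) * 100
Step 1: Extension = 293 - 284 = 9 mm
Step 2: Elongation = (9 / 284) * 100
Step 3: Elongation = 0.03169 * 100 = 3.169% ≈ 3.2%

3.2%


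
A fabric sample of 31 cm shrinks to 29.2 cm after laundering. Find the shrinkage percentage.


Formula: Shrinkage% = ((L_before - L_after) / L_before) * 100
Step 1: Shrinkage = 31 - 29.2 = 1.8 cm
Step 2: Shrinkage% = (1.8 / 31) * 100
Step 3: Shrinkage% = 0.058065 * 100 = 5.8065% ≈ 5.8%

5.8%


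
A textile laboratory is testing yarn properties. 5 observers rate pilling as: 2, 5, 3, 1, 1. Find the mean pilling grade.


Formula: Mean = sum / count
Sum = 2 + 5 + 3 + 1 + 1 = 12
Mean = 12 / 5 = 2.4

2.4


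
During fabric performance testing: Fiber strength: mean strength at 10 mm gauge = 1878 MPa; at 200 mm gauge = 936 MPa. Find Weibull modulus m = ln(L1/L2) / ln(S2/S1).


Formula: m = ln(L1/L2) / ln(S2/S1)
Step 1: ln(L1/L2) = ln(10/200) = -2.99573
Step 2: S2/S1 = 936/1878 = 0.4984
Step 3: ln(S2/S1) = ln(0.4984) = -0.69635
Step 4: m = -2.99573 / -0.69635 = 4.30

4.30 (Weibull m)


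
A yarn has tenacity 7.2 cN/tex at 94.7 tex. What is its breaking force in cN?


Formula: Breaking force = Tenacity * Linear density
F = 7.2 cN/tex * 94.7 tex
F = 681.84 cN

681.84 cN


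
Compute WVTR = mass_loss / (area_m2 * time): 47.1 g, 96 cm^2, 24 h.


Formula: WVTR = mass_loss / (area * time)
Step 1: Convert area: 96 cm^2 = 0.0096 m^2
Step 2: WVTR = 47.1 g / (0.0096 m^2 * 24 h)
Step 3: WVTR = 47.1 / 0.2304 = 204.4 g/m^2/h

204.4 g/m^2/h


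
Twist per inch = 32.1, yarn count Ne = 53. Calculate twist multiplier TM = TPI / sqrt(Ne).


Formula: TM = TPI / sqrt(Ne)
Step 1: sqrt(Ne) = sqrt(53) = 7.2801
Step 2: TM = 32.1 / 7.2801 = 4.41

4.41 TM


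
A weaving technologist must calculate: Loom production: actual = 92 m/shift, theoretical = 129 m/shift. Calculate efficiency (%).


Formula: Efficiency% = (Actual output / Theoretical output) * 100
Efficiency% = (92 / 129) * 100
Efficiency% = 0.713178 * 100 = 71.3178% ≈ 71.3%

71.3%


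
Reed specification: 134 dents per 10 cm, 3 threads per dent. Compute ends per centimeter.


Formula: EPC = (dents per 10 cm * ends per dent) / 10
Step 1: Total ends per 10 cm = 134 * 3 = 402
Step 2: EPC = 402 / 10 = 40.2 ends/cm

40.2 ends/cm


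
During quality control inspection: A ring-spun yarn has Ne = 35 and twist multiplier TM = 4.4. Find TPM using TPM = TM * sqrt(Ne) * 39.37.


Formula: TPM = TM * sqrt(Ne) * 39.37
Step 1: sqrt(Ne) = sqrt(35) = 5.9161
Step 2: TM * sqrt(Ne) = 4.4 * 5.9161 = 26.0308
Step 3: TPM = 26.0308 * 39.37 = 1025 twists/m

1025 twists/m


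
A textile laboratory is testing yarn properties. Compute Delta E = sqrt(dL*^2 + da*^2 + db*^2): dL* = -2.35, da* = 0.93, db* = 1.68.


Formula: Delta E = sqrt(dL*^2 + da*^2 + db*^2)
Step 1: dL*^2 = (-2.35)^2 = 5.5225
Step 2: da*^2 = 0.93^2 = 0.8649
Step 3: db*^2 = 1.68^2 = 2.8224
Step 4: Sum = 5.5225 + 0.8649 + 2.8224 = 9.2098
Step 5: Delta E = sqrt(9.2098) = 3.03

3.03 Delta E


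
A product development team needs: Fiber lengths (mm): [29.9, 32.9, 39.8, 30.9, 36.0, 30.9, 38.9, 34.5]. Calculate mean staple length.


Formula: Mean = sum of lengths / count
Sum = 29.9 + 32.9 + 39.8 + 30.9 + 36.0 + 30.9 + 38.9 + 34.5
Sum = 273.8 mm
Mean = 273.8 / 8 = 34.23 mm

34.23 mm


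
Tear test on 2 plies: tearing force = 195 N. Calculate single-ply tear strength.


Formula: Per-ply strength = Total force / Number of plies
Per-ply = 195 N / 2
Per-ply = 97.5 N

97.5 N


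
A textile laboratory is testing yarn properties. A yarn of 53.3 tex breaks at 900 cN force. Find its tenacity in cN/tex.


Formula: Tenacity = Breaking force / Linear density
Tenacity = 900 cN / 53.3 tex
Tenacity = 16.89 cN/tex

16.89 cN/tex


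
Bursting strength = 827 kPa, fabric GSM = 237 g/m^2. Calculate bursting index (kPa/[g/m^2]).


Formula: Bursting Index = Bursting Strength / Fabric GSM
BI = 827 kPa / 237 g/m^2
BI = 3.489 kPa/(g/m^2)

3.489 kPa/(g/m^2)


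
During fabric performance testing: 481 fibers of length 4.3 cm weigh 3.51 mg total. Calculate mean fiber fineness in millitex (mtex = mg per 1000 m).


Formula: fineness (mtex) = mass (mg) / total length (km) = (mass_mg / total_length_m) * 1000
Step 1: Convert fiber length: 4.3 cm = 0.043 m
Step 2: Total fiber length = 481 * 0.043 = 20.683 m
Step 3: Linear density = 3.51 mg / 20.683 m = 0.1697 mg/m
Step 4: fineness = 0.1697 * 1000 = 169.7 mtex

169.7 mtex


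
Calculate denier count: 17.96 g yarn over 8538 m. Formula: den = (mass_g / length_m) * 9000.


Formula: den = (mass_g / length_m) * 9000
Substituting: den = (17.96 / 8538) * 9000
Intermediate: 17.96 / 8538 = 0.00210354 g/m
den = 0.00210354 * 9000 = 18.9 denier

18.9 denier


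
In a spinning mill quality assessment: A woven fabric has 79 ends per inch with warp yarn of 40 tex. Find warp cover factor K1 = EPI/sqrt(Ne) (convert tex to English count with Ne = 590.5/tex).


Formula: K1 = EPI / sqrt(Ne), with Ne = 590.5 / tex_warp
Step 1: Ne = 590.5 / 40 = 14.763
Step 2: sqrt(Ne) = sqrt(14.763) = 3.8423
Step 3: K1 = 79 / 3.8423 = 20.6

20.6


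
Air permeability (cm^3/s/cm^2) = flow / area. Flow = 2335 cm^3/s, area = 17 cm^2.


Formula: Air Permeability = Airflow / Test Area
AP = 2335 cm^3/s / 17 cm^2
AP = 137.4 cm^3/s/cm^2

137.4 cm^3/s/cm^2


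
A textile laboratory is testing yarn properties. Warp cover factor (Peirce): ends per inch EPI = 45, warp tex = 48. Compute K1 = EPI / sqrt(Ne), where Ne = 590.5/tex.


Formula: K1 = EPI / sqrt(Ne), with Ne = 590.5 / tex_warp
Step 1: Ne = 590.5 / 48 = 12.302
Step 2: sqrt(Ne) = sqrt(12.302) = 3.5074
Step 3: K1 = 45 / 3.5074 = 12.8

12.8


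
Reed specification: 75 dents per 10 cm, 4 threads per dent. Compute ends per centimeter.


Formula: EPC = (dents per 10 cm * ends per dent) / 10
Step 1: Total ends per 10 cm = 75 * 4 = 300
Step 2: EPC = 300 / 10 = 30.0 ends/cm

30.0 ends/cm


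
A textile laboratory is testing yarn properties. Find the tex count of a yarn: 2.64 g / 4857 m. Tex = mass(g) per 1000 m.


Formula: Tex = (mass_g / length_m) * 1000
Substituting: Tex = (2.64 / 4857) * 1000
Intermediate: 2.64 / 4857 = 0.00054355 g/m
Tex = 0.00054355 * 1000 = 0.54 tex

0.54 tex


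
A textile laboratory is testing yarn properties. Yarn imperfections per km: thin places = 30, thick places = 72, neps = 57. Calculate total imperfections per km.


Formula: Total = thin places + thick places + neps
Total = 30 + 72 + 57
Total = 159 imperfections/km

159 imperfections/km


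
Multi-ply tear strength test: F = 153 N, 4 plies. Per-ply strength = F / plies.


Formula: Per-ply strength = Total force / Number of plies
Per-ply = 153 N / 4
Per-ply = 38.25 N

38.25 N


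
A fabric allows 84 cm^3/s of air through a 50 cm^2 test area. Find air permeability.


Formula: Air Permeability = Airflow / Test Area
AP = 84 cm^3/s / 50 cm^2
AP = 1.7 cm^3/s/cm^2

1.7 cm^3/s/cm^2


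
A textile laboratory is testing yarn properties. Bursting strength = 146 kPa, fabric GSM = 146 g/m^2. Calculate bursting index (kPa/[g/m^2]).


Formula: Bursting Index = Bursting Strength / Fabric GSM
BI = 146 kPa / 146 g/m^2
BI = 1.000 kPa/(g/m^2)

1.000 kPa/(g/m^2)


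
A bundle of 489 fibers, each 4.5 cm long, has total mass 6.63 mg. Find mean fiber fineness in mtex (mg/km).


Formula: fineness (mtex) = mass (mg) / total length (km) = (mass_mg / total_length_m) * 1000
Step 1: Convert fiber length: 4.5 cm = 0.045 m
Step 2: Total fiber length = 489 * 0.045 = 22.005 m
Step 3: Linear density = 6.63 mg / 22.005 m = 0.3013 mg/m
Step 4: fineness = 0.3013 * 1000 = 301.3 mtex

301.3 mtex


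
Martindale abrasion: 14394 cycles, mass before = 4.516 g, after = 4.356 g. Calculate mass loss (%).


Formula: Mass loss% = ((m_before - m_after) / m_before) * 100
Step 1: Mass loss = 4.516 - 4.356 = 0.16 g
Step 2: Ratio = 0.16 / 4.516 = 0.0354296
Step 3: Mass loss% = 0.0354296 * 100 = 3.54296% ≈ 3.54%

3.54%


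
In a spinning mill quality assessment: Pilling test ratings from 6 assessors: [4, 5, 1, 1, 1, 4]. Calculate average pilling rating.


Formula: Mean = sum / count
Sum = 4 + 5 + 1 + 1 + 1 + 4 = 16
Mean = 16 / 6 = 2.7

2.7


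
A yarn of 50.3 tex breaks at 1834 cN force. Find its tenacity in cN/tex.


Formula: Tenacity = Breaking force / Linear density
Tenacity = 1834 cN / 50.3 tex
Tenacity = 36.46 cN/tex

36.46 cN/tex


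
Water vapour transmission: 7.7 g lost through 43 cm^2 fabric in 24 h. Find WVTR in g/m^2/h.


Formula: WVTR = mass_loss / (area * time)
Step 1: Convert area: 43 cm^2 = 0.0043 m^2
Step 2: WVTR = 7.7 g / (0.0043 m^2 * 24 h)
Step 3: WVTR = 7.7 / 0.1032 = 74.6 g/m^2/h

74.6 g/m^2/h


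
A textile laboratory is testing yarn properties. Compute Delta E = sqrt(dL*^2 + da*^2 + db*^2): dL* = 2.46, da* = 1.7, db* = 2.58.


Formula: Delta E = sqrt(dL*^2 + da*^2 + db*^2)
Step 1: dL*^2 = 2.46^2 = 6.0516
Step 2: da*^2 = 1.7^2 = 2.89
Step 3: db*^2 = 2.58^2 = 6.6564
Step 4: Sum = 6.0516 + 2.89 + 6.6564 = 15.598
Step 5: Delta E = sqrt(15.598) = 3.95

3.95 Delta E


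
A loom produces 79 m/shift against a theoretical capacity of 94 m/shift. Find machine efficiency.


Formula: Efficiency% = (Actual output / Theoretical output) * 100
Efficiency% = (79 / 94) * 100
Efficiency% = 0.840426 * 100 = 84.0426% ≈ 84.0%

84.0%


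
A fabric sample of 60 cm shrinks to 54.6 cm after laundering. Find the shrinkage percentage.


Formula: Shrinkage% = ((L_before - L_after) / L_before) * 100
Step 1: Shrinkage = 60 - 54.6 = 5.4 cm
Step 2: Shrinkage% = (5.4 / 60) * 100
Step 3: Shrinkage% = 0.09 * 100 = 9.0%

9.0%


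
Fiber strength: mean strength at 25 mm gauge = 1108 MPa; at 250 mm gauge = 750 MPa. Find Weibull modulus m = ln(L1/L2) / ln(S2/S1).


Formula: m = ln(L1/L2) / ln(S2/S1)
Step 1: ln(L1/L2) = ln(25/250) = -2.30259
Step 2: S2/S1 = 750/1108 = 0.6769
Step 3: ln(S2/S1) = ln(0.6769) = -0.39023
Step 4: m = -2.30259 / -0.39023 = 5.90

5.90 (Weibull m)


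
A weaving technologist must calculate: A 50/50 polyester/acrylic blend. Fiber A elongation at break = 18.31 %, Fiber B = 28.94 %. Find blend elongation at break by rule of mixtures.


Formula: Blend property = (fraction_A * property_A) + (fraction_B * property_B)
Step 1: Contribution A = 50/100 * 18.31 % = 9.155 %
Step 2: Contribution B = 50/100 * 28.94 % = 14.47 %
Step 3: Blend elongation at break = 9.155 + 14.47 = 23.625 %

23.625 %


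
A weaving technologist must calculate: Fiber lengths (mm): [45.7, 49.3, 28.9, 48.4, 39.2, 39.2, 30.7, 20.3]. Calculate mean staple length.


Formula: Mean = sum of lengths / count
Sum = 45.7 + 49.3 + 28.9 + 48.4 + 39.2 + 39.2 + 30.7 + 20.3
Sum = 301.7 mm
Mean = 301.7 / 8 = 37.71 mm

37.71 mm


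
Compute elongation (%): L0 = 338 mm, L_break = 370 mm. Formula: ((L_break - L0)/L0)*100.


Formula: Elongation (%) = ((L_break - L0) / L0) * 100
Step 1: Extension = 370 - 338 = 32 mm
Step 2: Elongation = (32 / 338) * 100
Step 3: Elongation = 0.094675 * 100 = 9.4675% ≈ 9.5%

9.5%


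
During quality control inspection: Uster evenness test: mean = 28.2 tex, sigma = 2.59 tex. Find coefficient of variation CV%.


Formula: CV% = (standard deviation / mean) * 100
Step 1: Ratio = 2.59 / 28.2 = 0.091844
Step 2: CV% = 0.091844 * 100 = 9.1844% ≈ 9.2%

9.2%


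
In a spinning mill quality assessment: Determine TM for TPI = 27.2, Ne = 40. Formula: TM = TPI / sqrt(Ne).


Formula: TM = TPI / sqrt(Ne)
Step 1: sqrt(Ne) = sqrt(40) = 6.3246
Step 2: TM = 27.2 / 6.3246 = 4.30

4.30 TM


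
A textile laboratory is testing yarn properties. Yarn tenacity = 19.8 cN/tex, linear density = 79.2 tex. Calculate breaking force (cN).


Formula: Breaking force = Tenacity * Linear density
F = 19.8 cN/tex * 79.2 tex
F = 1568.16 cN

1568.16 cN


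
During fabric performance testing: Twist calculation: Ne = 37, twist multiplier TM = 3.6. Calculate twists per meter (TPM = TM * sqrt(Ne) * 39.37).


Formula: TPM = TM * sqrt(Ne) * 39.37
Step 1: sqrt(Ne) = sqrt(37) = 6.0828
Step 2: TM * sqrt(Ne) = 3.6 * 6.0828 = 21.8981
Step 3: TPM = 21.8981 * 39.37 = 862 twists/m

862 twists/m


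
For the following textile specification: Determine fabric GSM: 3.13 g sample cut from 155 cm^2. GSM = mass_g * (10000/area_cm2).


Formula: GSM = mass_g / area_m2
Step 1: Convert area: 155 cm^2 = 155 / 10000 = 0.0155 m^2
Step 2: GSM = 3.13 g / 0.0155 m^2 = 201.9 g/m^2

201.9 g/m^2


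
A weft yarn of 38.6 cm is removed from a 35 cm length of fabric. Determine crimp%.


Formula: Crimp% = ((L_yarn - L_fabric) / L_fabric) * 100
Step 1: Extension = 38.6 - 35 = 3.6 cm
Step 2: Crimp% = (3.6 / 35) * 100
Step 3: Crimp% = 0.102857 * 100 = 10.2857% ≈ 10.3%

10.3%


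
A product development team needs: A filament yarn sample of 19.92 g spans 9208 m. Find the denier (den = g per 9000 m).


Formula: den = (mass_g / length_m) * 9000
Substituting: den = (19.92 / 9208) * 9000
Intermediate: 19.92 / 9208 = 0.00216334 g/m
den = 0.00216334 * 9000 = 19.5 denier

19.5 denier


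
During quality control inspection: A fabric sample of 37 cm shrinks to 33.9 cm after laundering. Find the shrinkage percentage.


Formula: Shrinkage% = ((L_before - L_after) / L_before) * 100
Step 1: Shrinkage = 37 - 33.9 = 3.1 cm
Step 2: Shrinkage% = (3.1 / 37) * 100
Step 3: Shrinkage% = 0.083784 * 100 = 8.3784% ≈ 8.4%

8.4%


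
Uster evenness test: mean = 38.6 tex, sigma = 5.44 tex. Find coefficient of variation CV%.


Formula: CV% = (standard deviation / mean) * 100
Step 1: Ratio = 5.44 / 38.6 = 0.140933
Step 2: CV% = 0.140933 * 100 = 14.0933% ≈ 14.1%

14.1%


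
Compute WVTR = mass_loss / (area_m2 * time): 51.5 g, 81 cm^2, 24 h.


Formula: WVTR = mass_loss / (area * time)
Step 1: Convert area: 81 cm^2 = 0.0081 m^2
Step 2: WVTR = 51.5 g / (0.0081 m^2 * 24 h)
Step 3: WVTR = 51.5 / 0.1944 = 264.9 g/m^2/h

264.9 g/m^2/h


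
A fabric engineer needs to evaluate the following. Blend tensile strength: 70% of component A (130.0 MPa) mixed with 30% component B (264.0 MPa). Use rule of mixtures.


Formula: Blend property = (fraction_A * property_A) + (fraction_B * property_B)
Step 1: Contribution A = 70/100 * 130.0 MPa = 91.0 MPa
Step 2: Contribution B = 30/100 * 264.0 MPa = 79.2 MPa
Step 3: Blend tensile strength = 91.0 + 79.2 = 170.2 MPa

170.2 MPa


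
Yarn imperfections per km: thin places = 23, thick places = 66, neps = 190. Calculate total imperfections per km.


Formula: Total = thin places + thick places + neps
Total = 23 + 66 + 190
Total = 279 imperfections/km

279 imperfections/km


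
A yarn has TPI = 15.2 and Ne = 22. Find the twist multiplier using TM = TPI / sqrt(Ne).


Formula: TM = TPI / sqrt(Ne)
Step 1: sqrt(Ne) = sqrt(22) = 4.6904
Step 2: TM = 15.2 / 4.6904 = 3.24

3.24 TM


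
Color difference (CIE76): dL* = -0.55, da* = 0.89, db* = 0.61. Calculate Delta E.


Formula: Delta E = sqrt(dL*^2 + da*^2 + db*^2)
Step 1: dL*^2 = (-0.55)^2 = 0.3025
Step 2: da*^2 = 0.89^2 = 0.7921
Step 3: db*^2 = 0.61^2 = 0.3721
Step 4: Sum = 0.3025 + 0.7921 + 0.3721 = 1.4667
Step 5: Delta E = sqrt(1.4667) = 1.21

1.21 Delta E


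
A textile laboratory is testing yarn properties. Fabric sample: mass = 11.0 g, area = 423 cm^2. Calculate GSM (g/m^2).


Formula: GSM = mass_g / area_m2
Step 1: Convert area: 423 cm^2 = 423 / 10000 = 0.0423 m^2
Step 2: GSM = 11.0 g / 0.0423 m^2 = 260.0 g/m^2

260.0 g/m^2


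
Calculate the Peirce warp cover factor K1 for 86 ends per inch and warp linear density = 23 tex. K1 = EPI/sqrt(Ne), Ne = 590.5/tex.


Formula: K1 = EPI / sqrt(Ne), with Ne = 590.5 / tex_warp
Step 1: Ne = 590.5 / 23 = 25.674
Step 2: sqrt(Ne) = sqrt(25.674) = 5.067
Step 3: K1 = 86 / 5.067 = 17.0

17.0


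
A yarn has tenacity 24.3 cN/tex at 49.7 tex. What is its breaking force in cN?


Formula: Breaking force = Tenacity * Linear density
F = 24.3 cN/tex * 49.7 tex
F = 1207.71 cN

1207.71 cN


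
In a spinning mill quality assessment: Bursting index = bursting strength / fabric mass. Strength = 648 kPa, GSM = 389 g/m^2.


Formula: Bursting Index = Bursting Strength / Fabric GSM
BI = 648 kPa / 389 g/m^2
BI = 1.666 kPa/(g/m^2)

1.666 kPa/(g/m^2)


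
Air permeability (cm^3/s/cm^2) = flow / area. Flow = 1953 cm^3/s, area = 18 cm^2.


Formula: Air Permeability = Airflow / Test Area
AP = 1953 cm^3/s / 18 cm^2
AP = 108.5 cm^3/s/cm^2

108.5 cm^3/s/cm^2


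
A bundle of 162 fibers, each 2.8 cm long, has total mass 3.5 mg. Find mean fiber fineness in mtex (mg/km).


Formula: fineness (mtex) = mass (mg) / total length (km) = (mass_mg / total_length_m) * 1000
Step 1: Convert fiber length: 2.8 cm = 0.028 m
Step 2: Total fiber length = 162 * 0.028 = 4.536 m
Step 3: Linear density = 3.5 mg / 4.536 m = 0.7716 mg/m
Step 4: fineness = 0.7716 * 1000 = 771.6 mtex

771.6 mtex


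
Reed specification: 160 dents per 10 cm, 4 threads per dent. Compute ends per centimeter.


Formula: EPC = (dents per 10 cm * ends per dent) / 10
Step 1: Total ends per 10 cm = 160 * 4 = 640
Step 2: EPC = 640 / 10 = 64.0 ends/cm

64.0 ends/cm


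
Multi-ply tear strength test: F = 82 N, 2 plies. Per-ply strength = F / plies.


Formula: Per-ply strength = Total force / Number of plies
Per-ply = 82 N / 2
Per-ply = 41 N

41 N


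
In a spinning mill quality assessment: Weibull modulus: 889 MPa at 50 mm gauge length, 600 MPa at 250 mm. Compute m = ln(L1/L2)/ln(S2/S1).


Formula: m = ln(L1/L2) / ln(S2/S1)
Step 1: ln(L1/L2) = ln(50/250) = -1.60944
Step 2: S2/S1 = 600/889 = 0.67492
Step 3: ln(S2/S1) = ln(0.67492) = -0.39316
Step 4: m = -1.60944 / -0.39316 = 4.09

4.09 (Weibull m)


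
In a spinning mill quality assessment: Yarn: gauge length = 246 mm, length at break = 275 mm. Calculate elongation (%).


Formula: Elongation (%) = ((L_break - L0) / L0) * 100
Step 1: Extension = 275 - 246 = 29 mm
Step 2: Elongation = (29 / 246) * 100
Step 3: Elongation = 0.117886 * 100 = 11.7886% ≈ 11.8%

11.8%


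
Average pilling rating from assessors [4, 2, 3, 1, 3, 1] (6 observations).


Formula: Mean = sum / count
Sum = 4 + 2 + 3 + 1 + 3 + 1 = 14
Mean = 14 / 6 = 2.3

2.3


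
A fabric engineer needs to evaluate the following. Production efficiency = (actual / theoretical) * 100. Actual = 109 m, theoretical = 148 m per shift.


Formula: Efficiency% = (Actual output / Theoretical output) * 100
Efficiency% = (109 / 148) * 100
Efficiency% = 0.736486 * 100 = 73.6486% ≈ 73.6%

73.6%


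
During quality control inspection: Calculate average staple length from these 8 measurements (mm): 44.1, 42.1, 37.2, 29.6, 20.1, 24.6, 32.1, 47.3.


Formula: Mean = sum of lengths / count
Sum = 44.1 + 42.1 + 37.2 + 29.6 + 20.1 + 24.6 + 32.1 + 47.3
Sum = 277.1 mm
Mean = 277.1 / 8 = 34.64 mm

34.64 mm


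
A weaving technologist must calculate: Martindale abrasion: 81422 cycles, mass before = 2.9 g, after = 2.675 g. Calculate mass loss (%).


Formula: Mass loss% = ((m_before - m_after) / m_before) * 100
Step 1: Mass loss = 2.9 - 2.675 = 0.225 g
Step 2: Ratio = 0.225 / 2.9 = 0.0775862
Step 3: Mass loss% = 0.0775862 * 100 = 7.75862% ≈ 7.76%

7.76%


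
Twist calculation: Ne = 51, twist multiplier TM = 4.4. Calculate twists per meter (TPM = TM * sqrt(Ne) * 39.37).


Formula: TPM = TM * sqrt(Ne) * 39.37
Step 1: sqrt(Ne) = sqrt(51) = 7.1414
Step 2: TM * sqrt(Ne) = 4.4 * 7.1414 = 31.4222
Step 3: TPM = 31.4222 * 39.37 = 1237 twists/m

1237 twists/m


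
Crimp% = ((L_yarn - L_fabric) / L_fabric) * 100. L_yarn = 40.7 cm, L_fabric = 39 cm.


Formula: Crimp% = ((L_yarn - L_fabric) / L_fabric) * 100
Step 1: Extension = 40.7 - 39 = 1.7 cm
Step 2: Crimp% = (1.7 / 39) * 100
Step 3: Crimp% = 0.04359 * 100 = 4.359% ≈ 4.4%

4.4%


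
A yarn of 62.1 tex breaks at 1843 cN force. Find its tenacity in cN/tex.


Formula: Tenacity = Breaking force / Linear density
Tenacity = 1843 cN / 62.1 tex
Tenacity = 29.68 cN/tex

29.68 cN/tex


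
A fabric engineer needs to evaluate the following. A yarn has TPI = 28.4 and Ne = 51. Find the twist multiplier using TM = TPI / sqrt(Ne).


Formula: TM = TPI / sqrt(Ne)
Step 1: sqrt(Ne) = sqrt(51) = 7.1414
Step 2: TM = 28.4 / 7.1414 = 3.98

3.98 TM


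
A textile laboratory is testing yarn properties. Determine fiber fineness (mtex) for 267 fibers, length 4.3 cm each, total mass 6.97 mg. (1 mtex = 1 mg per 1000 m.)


Formula: fineness (mtex) = mass (mg) / total length (km) = (mass_mg / total_length_m) * 1000
Step 1: Convert fiber length: 4.3 cm = 0.043 m
Step 2: Total fiber length = 267 * 0.043 = 11.481 m
Step 3: Linear density = 6.97 mg / 11.481 m = 0.6071 mg/m
Step 4: fineness = 0.6071 * 1000 = 607.1 mtex

607.1 mtex


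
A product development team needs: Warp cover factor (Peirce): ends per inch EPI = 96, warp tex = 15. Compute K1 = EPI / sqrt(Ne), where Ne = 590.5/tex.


Formula: K1 = EPI / sqrt(Ne), with Ne = 590.5 / tex_warp
Step 1: Ne = 590.5 / 15 = 39.367
Step 2: sqrt(Ne) = sqrt(39.367) = 6.2743
Step 3: K1 = 96 / 6.2743 = 15.3

15.3


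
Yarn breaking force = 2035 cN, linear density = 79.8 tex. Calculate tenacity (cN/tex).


Formula: Tenacity = Breaking force / Linear density
Tenacity = 2035 cN / 79.8 tex
Tenacity = 25.50 cN/tex

25.50 cN/tex


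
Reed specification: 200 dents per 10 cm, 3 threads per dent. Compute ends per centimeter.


Formula: EPC = (dents per 10 cm * ends per dent) / 10
Step 1: Total ends per 10 cm = 200 * 3 = 600
Step 2: EPC = 600 / 10 = 60.0 ends/cm

60.0 ends/cm


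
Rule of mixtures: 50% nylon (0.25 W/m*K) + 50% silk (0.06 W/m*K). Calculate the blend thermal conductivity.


Formula: Blend property = (fraction_A * property_A) + (fraction_B * property_B)
Step 1: Contribution A = 50/100 * 0.25 W/m*K = 0.125 W/m*K
Step 2: Contribution B = 50/100 * 0.06 W/m*K = 0.03 W/m*K
Step 3: Blend thermal conductivity = 0.125 + 0.03 = 0.155 W/m*K

0.155 W/m*K


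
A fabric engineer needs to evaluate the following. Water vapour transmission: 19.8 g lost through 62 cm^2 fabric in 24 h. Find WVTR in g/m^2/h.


Formula: WVTR = mass_loss / (area * time)
Step 1: Convert area: 62 cm^2 = 0.0062 m^2
Step 2: WVTR = 19.8 g / (0.0062 m^2 * 24 h)
Step 3: WVTR = 19.8 / 0.1488 = 133.1 g/m^2/h

133.1 g/m^2/h


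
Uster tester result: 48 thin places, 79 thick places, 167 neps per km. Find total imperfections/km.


Formula: Total = thin places + thick places + neps
Total = 48 + 79 + 167
Total = 294 imperfections/km

294 imperfections/km


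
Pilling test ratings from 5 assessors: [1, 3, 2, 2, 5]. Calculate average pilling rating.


Formula: Mean = sum / count
Sum = 1 + 3 + 2 + 2 + 5 = 13
Mean = 13 / 5 = 2.6

2.6


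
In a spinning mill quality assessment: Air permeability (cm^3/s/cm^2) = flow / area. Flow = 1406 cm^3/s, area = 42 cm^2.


Formula: Air Permeability = Airflow / Test Area
AP = 1406 cm^3/s / 42 cm^2
AP = 33.5 cm^3/s/cm^2

33.5 cm^3/s/cm^2


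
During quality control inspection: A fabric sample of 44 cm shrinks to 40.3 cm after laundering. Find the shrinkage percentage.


Formula: Shrinkage% = ((L_before - L_after) / L_before) * 100
Step 1: Shrinkage = 44 - 40.3 = 3.7 cm
Step 2: Shrinkage% = (3.7 / 44) * 100
Step 3: Shrinkage% = 0.084091 * 100 = 8.4091% ≈ 8.4%

8.4%


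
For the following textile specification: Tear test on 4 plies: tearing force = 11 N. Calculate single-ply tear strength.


Formula: Per-ply strength = Total force / Number of plies
Per-ply = 11 N / 4
Per-ply = 2.75 N

2.75 N


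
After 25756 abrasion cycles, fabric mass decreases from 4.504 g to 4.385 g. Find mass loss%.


Formula: Mass loss% = ((m_before - m_after) / m_before) * 100
Step 1: Mass loss = 4.504 - 4.385 = 0.119 g
Step 2: Ratio = 0.119 / 4.504 = 0.026421
Step 3: Mass loss% = 0.026421 * 100 = 2.6421% ≈ 2.64%

2.64%


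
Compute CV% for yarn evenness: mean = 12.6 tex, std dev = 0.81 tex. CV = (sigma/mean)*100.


Formula: CV% = (standard deviation / mean) * 100
Step 1: Ratio = 0.81 / 12.6 = 0.064286
Step 2: CV% = 0.064286 * 100 = 6.4286% ≈ 6.4%

6.4%


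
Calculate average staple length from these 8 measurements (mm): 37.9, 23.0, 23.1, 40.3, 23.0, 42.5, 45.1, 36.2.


Formula: Mean = sum of lengths / count
Sum = 37.9 + 23.0 + 23.1 + 40.3 + 23.0 + 42.5 + 45.1 + 36.2
Sum = 271.1 mm
Mean = 271.1 / 8 = 33.89 mm

33.89 mm


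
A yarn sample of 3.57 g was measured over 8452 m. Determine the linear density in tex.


Formula: Tex = (mass_g / length_m) * 1000
Substituting: Tex = (3.57 / 8452) * 1000
Intermediate: 3.57 / 8452 = 0.00042239 g/m
Tex = 0.00042239 * 1000 = 0.42 tex

0.42 tex


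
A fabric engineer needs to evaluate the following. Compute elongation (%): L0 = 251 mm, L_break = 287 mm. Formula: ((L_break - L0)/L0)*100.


Formula: Elongation (%) = ((L_break - L0) / L0) * 100
Step 1: Extension = 287 - 251 = 36 mm
Step 2: Elongation = (36 / 251) * 100
Step 3: Elongation = 0.143426 * 100 = 14.3426% ≈ 14.3%

14.3%


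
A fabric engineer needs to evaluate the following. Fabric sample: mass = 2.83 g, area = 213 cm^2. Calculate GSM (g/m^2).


Formula: GSM = mass_g / area_m2
Step 1: Convert area: 213 cm^2 = 213 / 10000 = 0.0213 m^2
Step 2: GSM = 2.83 g / 0.0213 m^2 = 132.9 g/m^2

132.9 g/m^2


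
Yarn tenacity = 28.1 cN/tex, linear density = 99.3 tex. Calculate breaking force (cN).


Formula: Breaking force = Tenacity * Linear density
F = 28.1 cN/tex * 99.3 tex
F = 2790.33 cN

2790.33 cN


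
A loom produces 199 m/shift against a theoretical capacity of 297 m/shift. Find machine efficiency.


Formula: Efficiency% = (Actual output / Theoretical output) * 100
Efficiency% = (199 / 297) * 100
Efficiency% = 0.670034 * 100 = 67.0034% ≈ 67.0%

67.0%


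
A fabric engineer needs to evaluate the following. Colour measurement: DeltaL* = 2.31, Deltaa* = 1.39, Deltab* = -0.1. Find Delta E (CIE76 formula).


Formula: Delta E = sqrt(dL*^2 + da*^2 + db*^2)
Step 1: dL*^2 = 2.31^2 = 5.3361
Step 2: da*^2 = 1.39^2 = 1.9321
Step 3: db*^2 = (-0.1)^2 = 0.01
Step 4: Sum = 5.3361 + 1.9321 + 0.01 = 7.2782
Step 5: Delta E = sqrt(7.2782) = 2.7

2.7 Delta E


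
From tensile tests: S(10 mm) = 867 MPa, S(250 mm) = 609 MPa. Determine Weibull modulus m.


Formula: m = ln(L1/L2) / ln(S2/S1)
Step 1: ln(L1/L2) = ln(10/250) = -3.21888
Step 2: S2/S1 = 609/867 = 0.70242
Step 3: ln(S2/S1) = ln(0.70242) = -0.35322
Step 4: m = -3.21888 / -0.35322 = 9.11

9.11 (Weibull m)


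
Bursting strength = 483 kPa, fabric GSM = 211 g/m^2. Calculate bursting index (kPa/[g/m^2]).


Formula: Bursting Index = Bursting Strength / Fabric GSM
BI = 483 kPa / 211 g/m^2
BI = 2.289 kPa/(g/m^2)

2.289 kPa/(g/m^2)


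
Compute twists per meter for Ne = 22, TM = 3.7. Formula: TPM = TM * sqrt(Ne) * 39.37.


Formula: TPM = TM * sqrt(Ne) * 39.37
Step 1: sqrt(Ne) = sqrt(22) = 4.6904
Step 2: TM * sqrt(Ne) = 3.7 * 4.6904 = 17.3545
Step 3: TPM = 17.3545 * 39.37 = 683 twists/m

683 twists/m


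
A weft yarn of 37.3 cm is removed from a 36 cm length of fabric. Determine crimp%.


Formula: Crimp% = ((L_yarn - L_fabric) / L_fabric) * 100
Step 1: Extension = 37.3 - 36 = 1.3 cm
Step 2: Crimp% = (1.3 / 36) * 100
Step 3: Crimp% = 0.036111 * 100 = 3.6111% ≈ 3.6%

3.6%


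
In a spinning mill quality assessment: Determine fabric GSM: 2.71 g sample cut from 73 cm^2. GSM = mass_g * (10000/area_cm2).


Formula: GSM = mass_g / area_m2
Step 1: Convert area: 73 cm^2 = 73 / 10000 = 0.0073 m^2
Step 2: GSM = 2.71 g / 0.0073 m^2 = 371.2 g/m^2

371.2 g/m^2


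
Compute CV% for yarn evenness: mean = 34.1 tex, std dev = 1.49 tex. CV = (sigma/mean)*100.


Formula: CV% = (standard deviation / mean) * 100
Step 1: Ratio = 1.49 / 34.1 = 0.043695
Step 2: CV% = 0.043695 * 100 = 4.3695% ≈ 4.4%

4.4%


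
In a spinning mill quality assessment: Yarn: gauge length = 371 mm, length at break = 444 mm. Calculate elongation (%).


Formula: Elongation (%) = ((L_break - L0) / L0) * 100
Step 1: Extension = 444 - 371 = 73 mm
Step 2: Elongation = (73 / 371) * 100
Step 3: Elongation = 0.196765 * 100 = 19.6765% ≈ 19.7%

19.7%
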